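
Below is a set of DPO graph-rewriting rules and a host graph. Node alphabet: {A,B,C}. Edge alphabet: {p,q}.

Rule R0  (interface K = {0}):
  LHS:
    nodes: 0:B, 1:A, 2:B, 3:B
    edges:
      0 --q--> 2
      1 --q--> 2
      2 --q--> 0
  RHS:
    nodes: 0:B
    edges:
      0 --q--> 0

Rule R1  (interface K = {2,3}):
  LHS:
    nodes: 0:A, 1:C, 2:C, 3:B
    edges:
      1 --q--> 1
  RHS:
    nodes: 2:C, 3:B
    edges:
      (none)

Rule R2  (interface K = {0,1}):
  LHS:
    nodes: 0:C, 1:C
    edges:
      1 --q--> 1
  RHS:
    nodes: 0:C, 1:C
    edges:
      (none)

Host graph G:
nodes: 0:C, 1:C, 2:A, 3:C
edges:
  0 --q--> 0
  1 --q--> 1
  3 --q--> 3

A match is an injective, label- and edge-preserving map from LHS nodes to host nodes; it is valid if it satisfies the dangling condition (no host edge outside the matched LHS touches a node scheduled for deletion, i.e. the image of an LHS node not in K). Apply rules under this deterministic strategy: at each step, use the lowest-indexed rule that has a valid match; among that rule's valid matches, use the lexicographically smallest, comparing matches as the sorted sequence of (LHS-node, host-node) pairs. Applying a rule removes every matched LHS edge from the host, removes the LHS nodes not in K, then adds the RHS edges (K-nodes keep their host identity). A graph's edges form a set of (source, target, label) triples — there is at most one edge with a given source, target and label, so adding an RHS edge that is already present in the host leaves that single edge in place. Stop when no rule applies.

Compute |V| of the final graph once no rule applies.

Answer: 4

Steps:
initial: |V|=4 |E|=3  E = 0-q->0 1-q->1 3-q->3
step 1: apply R2 at {0↦0, 1↦1}  → |V|=4 |E|=2  E = 0-q->0 3-q->3
step 2: apply R2 at {0↦0, 1↦3}  → |V|=4 |E|=1  E = 0-q->0
step 3: apply R2 at {0↦1, 1↦0}  → |V|=4 |E|=0  E = ∅
final graph: no rule applies after step 3
NF nodes: {0:C, 1:C, 2:A, 3:C}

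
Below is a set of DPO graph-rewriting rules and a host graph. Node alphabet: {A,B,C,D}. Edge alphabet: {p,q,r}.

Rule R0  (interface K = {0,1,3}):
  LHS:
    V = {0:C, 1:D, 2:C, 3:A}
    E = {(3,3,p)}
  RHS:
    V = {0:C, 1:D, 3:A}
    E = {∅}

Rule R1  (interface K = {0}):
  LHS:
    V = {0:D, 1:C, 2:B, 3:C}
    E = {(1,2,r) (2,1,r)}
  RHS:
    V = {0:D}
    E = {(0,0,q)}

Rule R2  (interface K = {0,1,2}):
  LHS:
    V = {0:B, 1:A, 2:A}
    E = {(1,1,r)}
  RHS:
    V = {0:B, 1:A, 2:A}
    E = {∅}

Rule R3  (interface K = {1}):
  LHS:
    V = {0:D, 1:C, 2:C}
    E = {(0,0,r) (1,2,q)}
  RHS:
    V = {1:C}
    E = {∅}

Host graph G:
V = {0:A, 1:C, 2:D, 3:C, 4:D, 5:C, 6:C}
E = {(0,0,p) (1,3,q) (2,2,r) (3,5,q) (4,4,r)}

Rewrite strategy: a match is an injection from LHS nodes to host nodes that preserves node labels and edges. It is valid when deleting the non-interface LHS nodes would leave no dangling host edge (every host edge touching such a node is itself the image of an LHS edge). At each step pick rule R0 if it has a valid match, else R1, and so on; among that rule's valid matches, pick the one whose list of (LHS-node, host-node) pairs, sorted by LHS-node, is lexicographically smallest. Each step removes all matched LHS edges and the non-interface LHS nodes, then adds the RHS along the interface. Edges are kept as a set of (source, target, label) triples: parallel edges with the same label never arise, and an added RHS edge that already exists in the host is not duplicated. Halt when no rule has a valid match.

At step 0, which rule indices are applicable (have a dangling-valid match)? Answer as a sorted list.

R0: 6 valid matches — {0↦1, 1↦2, 2↦6, 3↦0}, {0↦1, 1↦4, 2↦6, 3↦0}, {0↦3, 1↦2, 2↦6, 3↦0} (+3 more)
R1: no valid match — LHS pattern not found
R2: no valid match — LHS pattern not found
R3: 2 valid matches — {0↦2, 1↦3, 2↦5}, {0↦4, 1↦3, 2↦5}

Answer: [R0,R3]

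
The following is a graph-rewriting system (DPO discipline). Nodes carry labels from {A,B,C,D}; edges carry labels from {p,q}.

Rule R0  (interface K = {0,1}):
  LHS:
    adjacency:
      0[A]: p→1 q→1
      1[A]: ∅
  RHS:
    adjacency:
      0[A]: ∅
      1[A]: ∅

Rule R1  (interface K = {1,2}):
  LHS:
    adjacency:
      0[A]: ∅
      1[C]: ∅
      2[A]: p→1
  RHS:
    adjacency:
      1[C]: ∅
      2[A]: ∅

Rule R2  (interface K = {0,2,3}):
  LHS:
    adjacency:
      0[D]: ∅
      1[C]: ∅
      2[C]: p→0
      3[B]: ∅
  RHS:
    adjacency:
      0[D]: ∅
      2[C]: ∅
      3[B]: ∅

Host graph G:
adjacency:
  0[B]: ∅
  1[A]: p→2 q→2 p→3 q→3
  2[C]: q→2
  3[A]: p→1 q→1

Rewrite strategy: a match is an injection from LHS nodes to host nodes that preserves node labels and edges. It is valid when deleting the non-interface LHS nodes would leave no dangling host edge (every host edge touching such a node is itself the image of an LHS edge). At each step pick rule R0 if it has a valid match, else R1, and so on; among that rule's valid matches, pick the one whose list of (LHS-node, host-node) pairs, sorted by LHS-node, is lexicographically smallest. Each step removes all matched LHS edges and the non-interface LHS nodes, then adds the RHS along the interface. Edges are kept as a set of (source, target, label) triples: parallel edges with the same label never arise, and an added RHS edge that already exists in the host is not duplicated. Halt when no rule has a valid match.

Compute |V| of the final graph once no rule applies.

Answer: 3

Rewrite trace:
initial: |V|=4 |E|=7  E = 1-p->2 1-q->2 1-p->3 1-q->3 2-q->2 3-p->1 3-q->1
step 1: apply R0 at {0↦1, 1↦3}  → |V|=4 |E|=5  E = 1-p->2 1-q->2 2-q->2 3-p->1 3-q->1
step 2: apply R0 at {0↦3, 1↦1}  → |V|=4 |E|=3  E = 1-p->2 1-q->2 2-q->2
step 3: apply R1 at {0↦3, 1↦2, 2↦1}  → |V|=3 |E|=2  E = 1-q->2 2-q->2
halt: no rule applies after step 3
NF nodes: {0:B, 1:A, 2:C}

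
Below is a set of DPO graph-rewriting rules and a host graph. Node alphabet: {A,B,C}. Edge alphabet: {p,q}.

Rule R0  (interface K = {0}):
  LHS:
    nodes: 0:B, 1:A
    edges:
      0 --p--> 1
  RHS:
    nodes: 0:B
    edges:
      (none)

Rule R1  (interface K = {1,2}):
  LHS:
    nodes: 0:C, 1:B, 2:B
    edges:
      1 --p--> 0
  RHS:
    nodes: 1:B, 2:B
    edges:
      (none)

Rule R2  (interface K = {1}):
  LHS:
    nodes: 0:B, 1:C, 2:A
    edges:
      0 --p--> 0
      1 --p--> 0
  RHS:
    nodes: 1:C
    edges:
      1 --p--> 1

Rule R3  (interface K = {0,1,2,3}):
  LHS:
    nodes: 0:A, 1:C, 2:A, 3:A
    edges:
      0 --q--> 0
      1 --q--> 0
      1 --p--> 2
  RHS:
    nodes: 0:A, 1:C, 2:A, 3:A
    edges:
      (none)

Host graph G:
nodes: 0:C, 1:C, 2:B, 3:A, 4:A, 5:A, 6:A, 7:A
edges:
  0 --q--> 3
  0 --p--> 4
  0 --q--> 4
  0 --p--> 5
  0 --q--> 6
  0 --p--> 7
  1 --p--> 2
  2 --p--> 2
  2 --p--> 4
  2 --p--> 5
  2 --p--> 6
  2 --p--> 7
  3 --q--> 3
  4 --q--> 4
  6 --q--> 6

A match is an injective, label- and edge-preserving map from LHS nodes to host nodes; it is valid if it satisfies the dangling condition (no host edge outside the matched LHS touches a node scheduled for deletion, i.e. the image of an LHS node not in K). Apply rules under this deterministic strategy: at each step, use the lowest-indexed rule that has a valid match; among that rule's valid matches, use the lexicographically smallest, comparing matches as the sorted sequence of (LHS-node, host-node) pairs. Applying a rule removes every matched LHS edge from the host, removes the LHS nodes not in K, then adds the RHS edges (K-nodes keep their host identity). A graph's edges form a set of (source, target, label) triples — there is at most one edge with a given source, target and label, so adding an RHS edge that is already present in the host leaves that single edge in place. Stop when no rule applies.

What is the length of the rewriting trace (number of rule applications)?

Answer: 8

Rewrite trace:
[0] host  ⇒  8 nodes, 15 edges  {0-q->3 0-p->4 0-q->4 0-p->5 0-q->6 0-p->7 1-p->2 2-p->2 2-p->4 2-p->5 2-p->6 2-p->7 3-q->3 4-q->4 6-q->6}
[1] R3 @ {0↦3, 1↦0, 2↦4, 3↦5}  ⇒  8 nodes, 12 edges  {0-q->4 0-p->5 0-q->6 0-p->7 1-p->2 2-p->2 2-p->4 2-p->5 2-p->6 2-p->7 4-q->4 6-q->6}
[2] R3 @ {0↦4, 1↦0, 2↦5, 3↦3}  ⇒  8 nodes, 9 edges  {0-q->6 0-p->7 1-p->2 2-p->2 2-p->4 2-p->5 2-p->6 2-p->7 6-q->6}
[3] R0 @ {0↦2, 1↦4}  ⇒  7 nodes, 8 edges  {0-q->6 0-p->7 1-p->2 2-p->2 2-p->5 2-p->6 2-p->7 6-q->6}
[4] R0 @ {0↦2, 1↦5}  ⇒  6 nodes, 7 edges  {0-q->6 0-p->7 1-p->2 2-p->2 2-p->6 2-p->7 6-q->6}
[5] R3 @ {0↦6, 1↦0, 2↦7, 3↦3}  ⇒  6 nodes, 4 edges  {1-p->2 2-p->2 2-p->6 2-p->7}
[6] R0 @ {0↦2, 1↦6}  ⇒  5 nodes, 3 edges  {1-p->2 2-p->2 2-p->7}
[7] R0 @ {0↦2, 1↦7}  ⇒  4 nodes, 2 edges  {1-p->2 2-p->2}
[8] R2 @ {0↦2, 1↦1, 2↦3}  ⇒  2 nodes, 1 edges  {1-p->1}
final graph: no rule applies after step 8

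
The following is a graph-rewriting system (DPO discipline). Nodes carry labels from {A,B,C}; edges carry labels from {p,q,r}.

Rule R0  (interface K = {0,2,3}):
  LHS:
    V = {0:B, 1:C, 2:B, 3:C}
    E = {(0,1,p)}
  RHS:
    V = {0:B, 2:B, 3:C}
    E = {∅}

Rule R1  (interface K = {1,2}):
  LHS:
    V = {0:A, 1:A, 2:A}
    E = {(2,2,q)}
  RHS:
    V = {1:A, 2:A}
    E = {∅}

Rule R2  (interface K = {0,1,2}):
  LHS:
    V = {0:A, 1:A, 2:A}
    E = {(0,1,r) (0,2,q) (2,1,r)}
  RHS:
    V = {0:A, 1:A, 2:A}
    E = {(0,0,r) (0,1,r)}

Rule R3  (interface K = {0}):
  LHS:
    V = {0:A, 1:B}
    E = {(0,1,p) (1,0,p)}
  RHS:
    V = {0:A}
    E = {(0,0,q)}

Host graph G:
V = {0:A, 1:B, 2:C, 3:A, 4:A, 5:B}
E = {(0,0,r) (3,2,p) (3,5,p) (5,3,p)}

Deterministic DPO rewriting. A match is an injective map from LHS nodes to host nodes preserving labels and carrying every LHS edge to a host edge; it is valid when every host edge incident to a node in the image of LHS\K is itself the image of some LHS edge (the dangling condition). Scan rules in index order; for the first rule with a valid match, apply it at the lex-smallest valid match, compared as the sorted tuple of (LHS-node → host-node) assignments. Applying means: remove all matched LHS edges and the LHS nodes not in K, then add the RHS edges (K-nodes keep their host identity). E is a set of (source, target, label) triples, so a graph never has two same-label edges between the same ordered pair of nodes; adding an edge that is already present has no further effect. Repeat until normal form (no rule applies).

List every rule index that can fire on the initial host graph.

Answer: [R3]

Derivation:
R0: no valid match — LHS pattern not found
R1: no valid match — LHS pattern not found
R2: no valid match — LHS pattern not found
R3: 1 valid match — {0↦3, 1↦5}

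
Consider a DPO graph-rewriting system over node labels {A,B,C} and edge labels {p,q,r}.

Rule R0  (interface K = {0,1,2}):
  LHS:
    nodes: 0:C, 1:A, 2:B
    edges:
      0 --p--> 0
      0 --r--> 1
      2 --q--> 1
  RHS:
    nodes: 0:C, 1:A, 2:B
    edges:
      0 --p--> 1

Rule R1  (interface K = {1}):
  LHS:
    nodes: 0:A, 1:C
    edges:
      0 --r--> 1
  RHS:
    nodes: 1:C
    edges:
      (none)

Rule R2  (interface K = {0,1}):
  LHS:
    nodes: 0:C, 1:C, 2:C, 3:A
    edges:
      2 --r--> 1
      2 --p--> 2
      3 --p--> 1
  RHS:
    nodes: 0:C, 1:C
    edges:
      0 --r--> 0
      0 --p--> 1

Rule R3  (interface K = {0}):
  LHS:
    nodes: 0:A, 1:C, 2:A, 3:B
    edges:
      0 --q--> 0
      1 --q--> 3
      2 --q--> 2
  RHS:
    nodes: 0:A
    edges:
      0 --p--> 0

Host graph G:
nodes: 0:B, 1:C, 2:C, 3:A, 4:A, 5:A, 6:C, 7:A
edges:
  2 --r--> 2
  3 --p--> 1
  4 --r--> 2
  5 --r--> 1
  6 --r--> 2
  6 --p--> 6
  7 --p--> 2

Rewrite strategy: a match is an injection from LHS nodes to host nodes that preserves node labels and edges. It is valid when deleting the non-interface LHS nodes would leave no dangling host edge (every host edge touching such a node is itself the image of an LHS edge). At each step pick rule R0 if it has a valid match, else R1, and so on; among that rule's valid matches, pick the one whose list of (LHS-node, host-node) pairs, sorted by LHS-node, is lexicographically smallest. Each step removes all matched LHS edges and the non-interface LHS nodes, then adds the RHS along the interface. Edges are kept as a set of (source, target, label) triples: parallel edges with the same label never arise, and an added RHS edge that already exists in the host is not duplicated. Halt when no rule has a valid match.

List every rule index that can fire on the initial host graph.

Answer: [R1,R2]

Steps:
R0: no valid match — LHS pattern not found
R1: 2 valid matches — {0↦4, 1↦2}, {0↦5, 1↦1}
R2: 1 valid match — {0↦1, 1↦2, 2↦6, 3↦7}
R3: no valid match — LHS pattern not found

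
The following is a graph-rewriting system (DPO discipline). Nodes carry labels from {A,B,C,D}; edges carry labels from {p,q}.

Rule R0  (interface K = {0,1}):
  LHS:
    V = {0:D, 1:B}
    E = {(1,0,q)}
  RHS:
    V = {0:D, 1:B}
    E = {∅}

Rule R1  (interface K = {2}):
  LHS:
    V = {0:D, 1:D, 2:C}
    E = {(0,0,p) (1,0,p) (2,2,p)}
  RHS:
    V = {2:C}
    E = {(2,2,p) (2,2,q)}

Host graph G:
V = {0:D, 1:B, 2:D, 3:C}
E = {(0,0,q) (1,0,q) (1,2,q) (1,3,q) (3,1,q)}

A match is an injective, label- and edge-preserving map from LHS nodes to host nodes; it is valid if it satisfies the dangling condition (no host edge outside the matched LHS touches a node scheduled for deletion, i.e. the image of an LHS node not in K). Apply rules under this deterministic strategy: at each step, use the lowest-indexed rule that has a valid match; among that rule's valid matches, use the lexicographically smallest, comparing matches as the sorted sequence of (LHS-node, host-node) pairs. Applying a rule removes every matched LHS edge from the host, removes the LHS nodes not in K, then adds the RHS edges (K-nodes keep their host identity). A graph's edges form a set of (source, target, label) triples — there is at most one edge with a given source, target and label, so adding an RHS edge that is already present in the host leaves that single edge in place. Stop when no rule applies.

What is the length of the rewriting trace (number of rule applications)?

Answer: 2

Rewrite trace:
initial: |V|=4 |E|=5  E = 0-q->0 1-q->0 1-q->2 1-q->3 3-q->1
step 1: apply R0 at {0↦0, 1↦1}  → |V|=4 |E|=4  E = 0-q->0 1-q->2 1-q->3 3-q->1
step 2: apply R0 at {0↦2, 1↦1}  → |V|=4 |E|=3  E = 0-q->0 1-q->3 3-q->1
final graph: no rule applies after step 2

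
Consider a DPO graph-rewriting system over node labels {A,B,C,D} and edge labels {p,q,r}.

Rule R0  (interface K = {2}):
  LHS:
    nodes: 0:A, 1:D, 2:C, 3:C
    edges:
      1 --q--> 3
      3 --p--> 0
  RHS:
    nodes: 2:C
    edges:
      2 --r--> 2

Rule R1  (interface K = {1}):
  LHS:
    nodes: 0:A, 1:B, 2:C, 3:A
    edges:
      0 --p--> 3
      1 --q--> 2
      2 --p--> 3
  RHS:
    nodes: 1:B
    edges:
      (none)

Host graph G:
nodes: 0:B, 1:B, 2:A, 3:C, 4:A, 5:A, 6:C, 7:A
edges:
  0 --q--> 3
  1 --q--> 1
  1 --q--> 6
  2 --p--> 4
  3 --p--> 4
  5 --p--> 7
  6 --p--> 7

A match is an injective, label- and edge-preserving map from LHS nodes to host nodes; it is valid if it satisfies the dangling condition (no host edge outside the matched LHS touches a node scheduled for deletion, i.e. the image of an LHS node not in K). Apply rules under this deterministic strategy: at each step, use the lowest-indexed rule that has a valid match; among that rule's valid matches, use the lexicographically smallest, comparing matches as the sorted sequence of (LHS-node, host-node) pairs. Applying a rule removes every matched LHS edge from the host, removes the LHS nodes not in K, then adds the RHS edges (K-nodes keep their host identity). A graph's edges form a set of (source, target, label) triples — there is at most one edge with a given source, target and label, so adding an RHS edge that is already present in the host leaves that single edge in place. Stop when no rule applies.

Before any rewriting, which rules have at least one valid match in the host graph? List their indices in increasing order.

Answer: [R1]

Steps:
R0: no valid match — LHS pattern not found
R1: 2 valid matches — {0↦2, 1↦0, 2↦3, 3↦4}, {0↦5, 1↦1, 2↦6, 3↦7}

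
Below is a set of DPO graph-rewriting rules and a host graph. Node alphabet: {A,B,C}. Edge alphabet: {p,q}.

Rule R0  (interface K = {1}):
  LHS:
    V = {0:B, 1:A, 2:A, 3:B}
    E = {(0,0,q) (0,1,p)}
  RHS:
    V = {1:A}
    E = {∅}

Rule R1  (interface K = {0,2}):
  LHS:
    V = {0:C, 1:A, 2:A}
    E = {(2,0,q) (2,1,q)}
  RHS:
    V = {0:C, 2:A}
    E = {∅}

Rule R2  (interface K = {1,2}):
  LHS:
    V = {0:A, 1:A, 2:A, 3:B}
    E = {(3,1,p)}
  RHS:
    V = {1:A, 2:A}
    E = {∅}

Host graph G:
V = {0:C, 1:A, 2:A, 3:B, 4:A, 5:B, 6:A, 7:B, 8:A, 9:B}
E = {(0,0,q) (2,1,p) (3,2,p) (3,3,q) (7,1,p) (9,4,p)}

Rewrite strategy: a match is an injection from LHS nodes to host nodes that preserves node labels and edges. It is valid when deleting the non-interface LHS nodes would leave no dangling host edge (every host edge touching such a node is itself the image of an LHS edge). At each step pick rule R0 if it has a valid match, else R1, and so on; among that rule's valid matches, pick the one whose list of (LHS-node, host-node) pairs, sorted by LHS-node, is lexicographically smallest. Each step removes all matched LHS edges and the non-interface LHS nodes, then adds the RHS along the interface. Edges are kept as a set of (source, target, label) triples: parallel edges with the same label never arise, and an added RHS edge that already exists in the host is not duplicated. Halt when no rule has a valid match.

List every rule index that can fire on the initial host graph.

R0: 2 valid matches — {0↦3, 1↦2, 2↦6, 3↦5}, {0↦3, 1↦2, 2↦8, 3↦5}
R1: no valid match — LHS pattern not found
R2: 12 valid matches — {0↦6, 1↦1, 2↦2, 3↦7}, {0↦6, 1↦1, 2↦4, 3↦7}, {0↦6, 1↦1, 2↦8, 3↦7} (+9 more)

Answer: [R0,R2]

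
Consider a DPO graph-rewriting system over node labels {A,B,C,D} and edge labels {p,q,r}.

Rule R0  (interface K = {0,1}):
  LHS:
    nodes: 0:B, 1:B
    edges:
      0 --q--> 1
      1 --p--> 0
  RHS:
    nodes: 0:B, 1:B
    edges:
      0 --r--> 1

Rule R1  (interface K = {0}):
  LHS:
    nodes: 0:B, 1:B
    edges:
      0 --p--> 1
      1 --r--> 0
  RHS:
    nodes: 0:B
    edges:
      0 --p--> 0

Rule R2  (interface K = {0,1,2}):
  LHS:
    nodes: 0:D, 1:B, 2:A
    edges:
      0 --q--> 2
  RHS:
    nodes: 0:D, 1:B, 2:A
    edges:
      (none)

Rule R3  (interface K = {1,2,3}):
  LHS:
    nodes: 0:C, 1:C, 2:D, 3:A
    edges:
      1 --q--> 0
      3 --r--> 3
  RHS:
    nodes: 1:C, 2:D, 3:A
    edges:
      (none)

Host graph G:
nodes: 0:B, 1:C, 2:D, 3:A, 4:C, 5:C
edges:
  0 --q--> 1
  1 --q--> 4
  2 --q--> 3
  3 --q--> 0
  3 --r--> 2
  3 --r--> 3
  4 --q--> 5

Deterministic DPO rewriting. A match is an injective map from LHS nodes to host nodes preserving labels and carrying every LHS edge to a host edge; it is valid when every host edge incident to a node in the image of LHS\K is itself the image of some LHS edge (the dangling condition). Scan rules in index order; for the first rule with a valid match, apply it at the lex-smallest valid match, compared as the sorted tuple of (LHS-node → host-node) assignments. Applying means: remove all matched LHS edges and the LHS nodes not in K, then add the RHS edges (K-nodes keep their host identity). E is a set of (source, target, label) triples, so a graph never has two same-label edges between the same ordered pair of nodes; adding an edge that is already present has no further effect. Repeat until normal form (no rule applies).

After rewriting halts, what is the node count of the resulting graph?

Answer: 5

Rewrite trace:
start.  V:6 E:7  edges: 0-q->1 1-q->4 2-q->3 3-q->0 3-r->2 3-r->3 4-q->5
1. fire R2 via {0↦2, 1↦0, 2↦3}  →  V:6 E:6  edges: 0-q->1 1-q->4 3-q->0 3-r->2 3-r->3 4-q->5
2. fire R3 via {0↦5, 1↦4, 2↦2, 3↦3}  →  V:5 E:4  edges: 0-q->1 1-q->4 3-q->0 3-r->2
halt: no rule applies after step 2
NF nodes: {0:B, 1:C, 2:D, 3:A, 4:C}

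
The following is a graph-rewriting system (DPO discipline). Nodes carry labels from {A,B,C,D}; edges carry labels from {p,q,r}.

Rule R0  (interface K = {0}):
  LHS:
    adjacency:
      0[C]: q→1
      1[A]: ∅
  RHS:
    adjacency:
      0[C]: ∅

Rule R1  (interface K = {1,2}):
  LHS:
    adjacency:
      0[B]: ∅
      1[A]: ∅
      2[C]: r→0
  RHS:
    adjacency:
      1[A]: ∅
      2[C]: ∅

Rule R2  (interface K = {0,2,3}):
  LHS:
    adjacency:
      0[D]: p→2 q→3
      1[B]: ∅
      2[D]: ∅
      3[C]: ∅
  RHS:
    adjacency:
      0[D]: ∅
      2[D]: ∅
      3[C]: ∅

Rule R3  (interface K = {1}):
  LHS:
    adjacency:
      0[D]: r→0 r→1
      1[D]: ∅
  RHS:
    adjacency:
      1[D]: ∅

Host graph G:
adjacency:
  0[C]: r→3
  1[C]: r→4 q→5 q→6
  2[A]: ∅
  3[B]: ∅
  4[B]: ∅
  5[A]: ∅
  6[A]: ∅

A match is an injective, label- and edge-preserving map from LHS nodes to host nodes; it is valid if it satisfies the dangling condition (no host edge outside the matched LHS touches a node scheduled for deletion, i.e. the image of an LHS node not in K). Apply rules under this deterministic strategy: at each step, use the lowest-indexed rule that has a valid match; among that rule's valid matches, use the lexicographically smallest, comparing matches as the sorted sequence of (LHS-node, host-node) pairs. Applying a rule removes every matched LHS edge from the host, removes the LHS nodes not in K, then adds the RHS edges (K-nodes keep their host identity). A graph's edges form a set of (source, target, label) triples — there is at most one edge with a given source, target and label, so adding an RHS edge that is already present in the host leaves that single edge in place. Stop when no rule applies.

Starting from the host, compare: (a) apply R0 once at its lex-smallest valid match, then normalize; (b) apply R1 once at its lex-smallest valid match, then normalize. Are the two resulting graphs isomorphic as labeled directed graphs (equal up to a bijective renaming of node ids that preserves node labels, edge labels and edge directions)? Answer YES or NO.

branch R0-first: apply at {0↦1, 1↦5} → |E|=3, then 3 more step(s) → NF |V|=3 |E|=0 V={0:C, 1:C, 2:A} E=∅
branch R1-first: apply at {0↦3, 1↦2, 2↦0} → |E|=3, then 3 more step(s) → NF |V|=3 |E|=0 V={0:C, 1:C, 2:A} E=∅
graphs isomorphic (equal up to label-preserving node renaming)

Answer: YES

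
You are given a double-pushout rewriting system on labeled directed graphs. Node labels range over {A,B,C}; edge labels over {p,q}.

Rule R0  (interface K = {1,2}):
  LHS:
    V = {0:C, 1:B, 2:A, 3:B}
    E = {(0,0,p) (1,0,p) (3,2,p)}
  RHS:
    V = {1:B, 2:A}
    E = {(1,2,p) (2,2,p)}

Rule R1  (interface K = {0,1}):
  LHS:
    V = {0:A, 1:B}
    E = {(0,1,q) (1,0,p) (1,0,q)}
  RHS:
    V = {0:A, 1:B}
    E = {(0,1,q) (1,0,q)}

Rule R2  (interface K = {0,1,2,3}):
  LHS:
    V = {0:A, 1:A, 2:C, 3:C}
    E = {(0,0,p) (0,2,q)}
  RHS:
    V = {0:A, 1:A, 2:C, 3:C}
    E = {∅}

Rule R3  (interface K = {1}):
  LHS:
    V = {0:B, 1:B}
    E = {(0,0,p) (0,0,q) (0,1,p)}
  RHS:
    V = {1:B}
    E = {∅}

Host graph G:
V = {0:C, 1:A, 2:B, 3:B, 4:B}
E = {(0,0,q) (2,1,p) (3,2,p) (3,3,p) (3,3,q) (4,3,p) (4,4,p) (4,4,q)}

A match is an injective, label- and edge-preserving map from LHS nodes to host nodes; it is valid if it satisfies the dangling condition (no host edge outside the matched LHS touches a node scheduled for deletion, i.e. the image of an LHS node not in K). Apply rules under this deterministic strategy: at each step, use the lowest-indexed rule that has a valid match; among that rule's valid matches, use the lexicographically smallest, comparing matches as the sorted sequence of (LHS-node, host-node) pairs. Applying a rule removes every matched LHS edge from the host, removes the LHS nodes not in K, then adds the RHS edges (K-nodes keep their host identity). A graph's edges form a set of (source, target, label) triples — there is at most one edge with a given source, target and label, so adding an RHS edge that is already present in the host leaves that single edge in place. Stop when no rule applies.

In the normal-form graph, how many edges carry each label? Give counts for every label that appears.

Answer: p:1 q:1

Rewrite trace:
initial: |V|=5 |E|=8  E = 0-q->0 2-p->1 3-p->2 3-p->3 3-q->3 4-p->3 4-p->4 4-q->4
step 1: apply R3 at {0↦4, 1↦3}  → |V|=4 |E|=5  E = 0-q->0 2-p->1 3-p->2 3-p->3 3-q->3
step 2: apply R3 at {0↦3, 1↦2}  → |V|=3 |E|=2  E = 0-q->0 2-p->1
final graph: no rule applies after step 2
NF edges: [(0, 0, 'q'), (2, 1, 'p')]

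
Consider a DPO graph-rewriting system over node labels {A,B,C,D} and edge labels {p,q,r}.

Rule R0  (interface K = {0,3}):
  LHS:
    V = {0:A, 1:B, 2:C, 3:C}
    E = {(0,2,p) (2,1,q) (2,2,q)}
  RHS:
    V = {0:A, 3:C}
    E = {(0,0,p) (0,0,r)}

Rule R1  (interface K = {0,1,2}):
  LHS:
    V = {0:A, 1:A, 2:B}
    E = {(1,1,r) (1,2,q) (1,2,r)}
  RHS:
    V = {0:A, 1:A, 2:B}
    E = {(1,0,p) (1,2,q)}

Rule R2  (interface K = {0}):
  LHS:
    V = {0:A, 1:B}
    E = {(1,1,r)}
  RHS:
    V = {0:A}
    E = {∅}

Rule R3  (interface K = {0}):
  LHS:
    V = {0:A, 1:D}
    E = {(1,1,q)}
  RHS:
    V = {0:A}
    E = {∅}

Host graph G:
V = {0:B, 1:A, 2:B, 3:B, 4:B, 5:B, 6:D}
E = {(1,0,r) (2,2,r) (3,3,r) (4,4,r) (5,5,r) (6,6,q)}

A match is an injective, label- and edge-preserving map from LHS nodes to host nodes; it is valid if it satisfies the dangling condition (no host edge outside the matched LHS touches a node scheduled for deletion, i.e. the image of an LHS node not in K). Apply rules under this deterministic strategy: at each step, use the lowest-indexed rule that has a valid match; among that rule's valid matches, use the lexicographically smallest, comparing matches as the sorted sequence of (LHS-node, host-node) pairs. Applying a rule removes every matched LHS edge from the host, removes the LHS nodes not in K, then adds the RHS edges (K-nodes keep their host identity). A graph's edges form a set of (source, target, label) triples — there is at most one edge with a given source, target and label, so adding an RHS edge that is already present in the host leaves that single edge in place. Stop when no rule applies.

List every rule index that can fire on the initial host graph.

R0: no valid match — LHS pattern not found
R1: no valid match — LHS pattern not found
R2: 4 valid matches — {0↦1, 1↦2}, {0↦1, 1↦3}, {0↦1, 1↦4} (+1 more)
R3: 1 valid match — {0↦1, 1↦6}

Answer: [R2,R3]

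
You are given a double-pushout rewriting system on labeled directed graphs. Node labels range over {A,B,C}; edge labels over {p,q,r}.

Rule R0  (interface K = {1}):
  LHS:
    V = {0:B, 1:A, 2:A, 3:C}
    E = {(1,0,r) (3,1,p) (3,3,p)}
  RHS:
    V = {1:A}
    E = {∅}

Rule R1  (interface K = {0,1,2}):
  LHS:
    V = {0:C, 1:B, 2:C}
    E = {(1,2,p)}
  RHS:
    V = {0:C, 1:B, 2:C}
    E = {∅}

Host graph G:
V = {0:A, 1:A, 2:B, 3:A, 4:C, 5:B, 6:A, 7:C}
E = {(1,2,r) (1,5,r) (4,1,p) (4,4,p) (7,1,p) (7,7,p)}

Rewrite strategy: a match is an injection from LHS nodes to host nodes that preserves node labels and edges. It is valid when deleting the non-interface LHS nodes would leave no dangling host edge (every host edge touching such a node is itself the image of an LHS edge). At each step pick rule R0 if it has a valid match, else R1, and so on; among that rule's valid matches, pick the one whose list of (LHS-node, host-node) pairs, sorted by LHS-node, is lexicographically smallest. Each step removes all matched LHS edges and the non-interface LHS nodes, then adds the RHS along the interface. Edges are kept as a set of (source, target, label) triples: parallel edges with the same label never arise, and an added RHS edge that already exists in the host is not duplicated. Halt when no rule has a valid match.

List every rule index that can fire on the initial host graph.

Answer: [R0]

Steps:
R0: 12 valid matches — {0↦2, 1↦1, 2↦0, 3↦4}, {0↦2, 1↦1, 2↦0, 3↦7}, {0↦2, 1↦1, 2↦3, 3↦4} (+9 more)
R1: no valid match — LHS pattern not found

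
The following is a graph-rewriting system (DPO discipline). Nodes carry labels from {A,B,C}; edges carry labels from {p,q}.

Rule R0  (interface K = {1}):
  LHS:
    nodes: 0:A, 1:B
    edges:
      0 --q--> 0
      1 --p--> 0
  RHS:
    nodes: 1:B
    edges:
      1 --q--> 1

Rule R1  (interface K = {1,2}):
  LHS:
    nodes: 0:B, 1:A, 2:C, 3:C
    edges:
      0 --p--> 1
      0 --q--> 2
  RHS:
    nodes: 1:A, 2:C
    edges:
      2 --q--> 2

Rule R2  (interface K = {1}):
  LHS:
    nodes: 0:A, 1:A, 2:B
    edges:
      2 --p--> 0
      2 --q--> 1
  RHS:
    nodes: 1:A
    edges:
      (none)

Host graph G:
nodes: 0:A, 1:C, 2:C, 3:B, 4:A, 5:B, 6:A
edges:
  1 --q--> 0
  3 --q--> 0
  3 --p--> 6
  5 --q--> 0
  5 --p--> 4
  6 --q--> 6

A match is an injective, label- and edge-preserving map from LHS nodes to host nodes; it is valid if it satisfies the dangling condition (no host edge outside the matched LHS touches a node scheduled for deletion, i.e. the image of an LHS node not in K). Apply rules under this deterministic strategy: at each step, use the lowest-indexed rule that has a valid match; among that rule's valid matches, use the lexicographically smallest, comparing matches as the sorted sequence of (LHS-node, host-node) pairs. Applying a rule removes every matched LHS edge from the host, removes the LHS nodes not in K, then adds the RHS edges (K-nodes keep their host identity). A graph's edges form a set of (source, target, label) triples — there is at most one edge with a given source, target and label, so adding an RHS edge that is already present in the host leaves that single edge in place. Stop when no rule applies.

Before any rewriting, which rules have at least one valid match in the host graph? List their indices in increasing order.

R0: 1 valid match — {0↦6, 1↦3}
R1: no valid match — LHS pattern not found
R2: 1 valid match — {0↦4, 1↦0, 2↦5}

Answer: [R0,R2]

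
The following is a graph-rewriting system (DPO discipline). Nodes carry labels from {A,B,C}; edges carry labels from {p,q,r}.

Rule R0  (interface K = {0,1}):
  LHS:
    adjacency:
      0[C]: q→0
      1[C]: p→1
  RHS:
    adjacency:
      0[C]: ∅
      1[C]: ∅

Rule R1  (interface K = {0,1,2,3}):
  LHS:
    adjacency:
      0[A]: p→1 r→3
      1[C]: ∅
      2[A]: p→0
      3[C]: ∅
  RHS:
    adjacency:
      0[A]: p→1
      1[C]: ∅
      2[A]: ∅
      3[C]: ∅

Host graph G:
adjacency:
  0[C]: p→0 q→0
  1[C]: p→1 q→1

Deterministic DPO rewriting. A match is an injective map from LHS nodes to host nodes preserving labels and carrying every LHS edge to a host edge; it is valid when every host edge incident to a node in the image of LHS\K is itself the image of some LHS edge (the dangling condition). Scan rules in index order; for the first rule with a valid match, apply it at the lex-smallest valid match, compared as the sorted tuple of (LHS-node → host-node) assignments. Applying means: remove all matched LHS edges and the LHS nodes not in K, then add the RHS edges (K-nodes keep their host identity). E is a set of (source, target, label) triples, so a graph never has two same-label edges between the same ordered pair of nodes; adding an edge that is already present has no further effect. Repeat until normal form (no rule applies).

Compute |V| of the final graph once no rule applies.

Answer: 2

Steps:
initial: |V|=2 |E|=4  E = 0-p->0 0-q->0 1-p->1 1-q->1
step 1: apply R0 at {0↦0, 1↦1}  → |V|=2 |E|=2  E = 0-p->0 1-q->1
step 2: apply R0 at {0↦1, 1↦0}  → |V|=2 |E|=0  E = ∅
final graph: no rule applies after step 2
NF nodes: {0:C, 1:C}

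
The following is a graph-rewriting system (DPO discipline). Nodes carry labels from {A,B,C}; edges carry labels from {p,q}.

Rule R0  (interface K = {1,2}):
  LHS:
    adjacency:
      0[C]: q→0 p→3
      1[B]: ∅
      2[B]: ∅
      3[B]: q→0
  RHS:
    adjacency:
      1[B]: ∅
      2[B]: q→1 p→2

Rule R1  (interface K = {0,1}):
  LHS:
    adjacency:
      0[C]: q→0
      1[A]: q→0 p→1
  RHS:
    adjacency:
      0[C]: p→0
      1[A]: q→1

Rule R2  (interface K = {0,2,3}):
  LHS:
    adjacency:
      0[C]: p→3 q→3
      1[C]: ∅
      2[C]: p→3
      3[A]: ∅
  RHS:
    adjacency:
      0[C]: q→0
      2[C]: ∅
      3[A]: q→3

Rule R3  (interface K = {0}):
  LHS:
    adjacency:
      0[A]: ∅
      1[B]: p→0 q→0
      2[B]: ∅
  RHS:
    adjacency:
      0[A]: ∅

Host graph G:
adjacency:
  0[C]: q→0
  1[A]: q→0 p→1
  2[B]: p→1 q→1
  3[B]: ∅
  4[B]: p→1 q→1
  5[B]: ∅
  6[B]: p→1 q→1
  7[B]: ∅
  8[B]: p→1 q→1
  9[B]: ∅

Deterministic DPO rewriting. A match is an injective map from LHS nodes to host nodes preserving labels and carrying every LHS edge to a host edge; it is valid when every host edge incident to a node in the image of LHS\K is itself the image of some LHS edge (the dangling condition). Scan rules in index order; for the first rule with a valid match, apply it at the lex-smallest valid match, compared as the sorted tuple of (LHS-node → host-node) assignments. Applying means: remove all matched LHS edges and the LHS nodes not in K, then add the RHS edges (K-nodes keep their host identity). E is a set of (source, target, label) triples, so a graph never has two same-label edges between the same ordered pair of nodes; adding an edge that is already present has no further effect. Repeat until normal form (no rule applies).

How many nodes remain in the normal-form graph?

start.  V:10 E:11  edges: 0-q->0 1-q->0 1-p->1 2-p->1 2-q->1 4-p->1 4-q->1 6-p->1 6-q->1 8-p->1 8-q->1
1. fire R1 via {0↦0, 1↦1}  →  V:10 E:10  edges: 0-p->0 1-q->1 2-p->1 2-q->1 4-p->1 4-q->1 6-p->1 6-q->1 8-p->1 8-q->1
2. fire R3 via {0↦1, 1↦2, 2↦3}  →  V:8 E:8  edges: 0-p->0 1-q->1 4-p->1 4-q->1 6-p->1 6-q->1 8-p->1 8-q->1
3. fire R3 via {0↦1, 1↦4, 2↦5}  →  V:6 E:6  edges: 0-p->0 1-q->1 6-p->1 6-q->1 8-p->1 8-q->1
4. fire R3 via {0↦1, 1↦6, 2↦7}  →  V:4 E:4  edges: 0-p->0 1-q->1 8-p->1 8-q->1
5. fire R3 via {0↦1, 1↦8, 2↦9}  →  V:2 E:2  edges: 0-p->0 1-q->1
normal form: no rule applies after step 5
NF nodes: {0:C, 1:A}

Answer: 2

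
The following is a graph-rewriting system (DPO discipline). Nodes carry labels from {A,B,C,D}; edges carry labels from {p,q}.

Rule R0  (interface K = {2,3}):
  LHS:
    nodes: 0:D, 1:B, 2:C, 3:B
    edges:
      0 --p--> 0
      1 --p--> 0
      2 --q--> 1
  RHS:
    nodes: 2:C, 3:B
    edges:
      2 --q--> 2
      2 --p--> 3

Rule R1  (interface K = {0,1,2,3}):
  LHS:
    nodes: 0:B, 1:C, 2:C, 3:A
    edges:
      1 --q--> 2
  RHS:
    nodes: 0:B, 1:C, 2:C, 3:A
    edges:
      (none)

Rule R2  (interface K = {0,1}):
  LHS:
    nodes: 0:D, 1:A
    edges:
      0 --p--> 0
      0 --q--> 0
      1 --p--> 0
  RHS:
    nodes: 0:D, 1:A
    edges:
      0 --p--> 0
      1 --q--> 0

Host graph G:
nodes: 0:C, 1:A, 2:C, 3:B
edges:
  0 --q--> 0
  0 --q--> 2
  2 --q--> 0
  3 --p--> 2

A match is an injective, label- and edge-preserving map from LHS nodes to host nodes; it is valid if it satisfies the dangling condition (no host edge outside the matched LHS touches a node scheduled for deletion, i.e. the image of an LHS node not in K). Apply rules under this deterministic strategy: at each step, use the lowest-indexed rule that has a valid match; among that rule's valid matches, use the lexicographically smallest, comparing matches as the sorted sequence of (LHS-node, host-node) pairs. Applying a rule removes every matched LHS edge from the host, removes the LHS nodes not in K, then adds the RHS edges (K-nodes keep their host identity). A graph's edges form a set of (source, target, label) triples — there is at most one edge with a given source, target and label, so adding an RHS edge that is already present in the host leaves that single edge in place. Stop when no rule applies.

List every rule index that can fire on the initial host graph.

Answer: [R1]

Rewrite trace:
R0: no valid match — LHS pattern not found
R1: 2 valid matches — {0↦3, 1↦0, 2↦2, 3↦1}, {0↦3, 1↦2, 2↦0, 3↦1}
R2: no valid match — LHS pattern not found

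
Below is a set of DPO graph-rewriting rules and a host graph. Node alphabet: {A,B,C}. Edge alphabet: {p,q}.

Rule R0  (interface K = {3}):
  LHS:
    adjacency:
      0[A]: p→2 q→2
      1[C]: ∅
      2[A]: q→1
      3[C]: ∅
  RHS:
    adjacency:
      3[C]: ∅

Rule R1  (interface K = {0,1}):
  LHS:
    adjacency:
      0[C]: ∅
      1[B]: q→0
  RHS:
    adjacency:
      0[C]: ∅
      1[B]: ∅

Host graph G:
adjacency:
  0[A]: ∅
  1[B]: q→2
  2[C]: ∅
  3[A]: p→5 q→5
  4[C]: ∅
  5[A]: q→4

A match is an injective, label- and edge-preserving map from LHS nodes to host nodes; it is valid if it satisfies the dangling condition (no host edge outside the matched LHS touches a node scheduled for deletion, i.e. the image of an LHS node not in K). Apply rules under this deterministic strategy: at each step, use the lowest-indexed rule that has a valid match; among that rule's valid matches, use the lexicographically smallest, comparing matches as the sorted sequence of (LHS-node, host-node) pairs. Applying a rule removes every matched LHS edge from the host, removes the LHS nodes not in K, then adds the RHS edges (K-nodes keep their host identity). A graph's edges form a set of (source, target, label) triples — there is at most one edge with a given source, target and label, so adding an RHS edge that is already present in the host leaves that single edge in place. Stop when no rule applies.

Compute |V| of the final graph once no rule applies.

Answer: 3

Derivation:
start.  V:6 E:4  edges: 1-q->2 3-p->5 3-q->5 5-q->4
1. fire R0 via {0↦3, 1↦4, 2↦5, 3↦2}  →  V:3 E:1  edges: 1-q->2
2. fire R1 via {0↦2, 1↦1}  →  V:3 E:0  edges: ∅
halt: no rule applies after step 2
NF nodes: {0:A, 1:B, 2:C}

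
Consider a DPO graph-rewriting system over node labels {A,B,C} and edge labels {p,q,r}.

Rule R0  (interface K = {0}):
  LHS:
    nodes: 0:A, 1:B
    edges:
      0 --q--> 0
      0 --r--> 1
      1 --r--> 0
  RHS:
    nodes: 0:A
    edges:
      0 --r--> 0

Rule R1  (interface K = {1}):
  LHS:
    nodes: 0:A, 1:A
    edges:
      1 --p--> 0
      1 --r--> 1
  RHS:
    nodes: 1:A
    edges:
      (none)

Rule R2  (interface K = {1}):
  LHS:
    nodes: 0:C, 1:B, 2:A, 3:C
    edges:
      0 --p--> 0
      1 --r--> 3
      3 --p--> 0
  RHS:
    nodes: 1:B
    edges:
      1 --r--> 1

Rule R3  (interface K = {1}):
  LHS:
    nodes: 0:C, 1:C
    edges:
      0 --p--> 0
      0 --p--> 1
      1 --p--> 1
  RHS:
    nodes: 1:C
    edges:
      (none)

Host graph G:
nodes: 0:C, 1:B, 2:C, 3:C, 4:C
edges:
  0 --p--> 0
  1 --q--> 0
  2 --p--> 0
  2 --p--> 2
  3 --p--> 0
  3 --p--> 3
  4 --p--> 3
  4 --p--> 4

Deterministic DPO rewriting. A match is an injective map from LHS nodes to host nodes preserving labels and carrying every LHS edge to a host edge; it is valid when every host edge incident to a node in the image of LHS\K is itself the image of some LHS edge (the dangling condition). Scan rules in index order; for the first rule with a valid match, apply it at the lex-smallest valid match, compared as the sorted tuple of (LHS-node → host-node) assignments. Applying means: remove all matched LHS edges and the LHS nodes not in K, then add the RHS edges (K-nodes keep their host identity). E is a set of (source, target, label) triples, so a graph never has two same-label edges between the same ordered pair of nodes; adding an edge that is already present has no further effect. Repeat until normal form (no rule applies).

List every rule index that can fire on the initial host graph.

Answer: [R3]

Steps:
R0: no valid match — LHS pattern not found
R1: no valid match — LHS pattern not found
R2: no valid match — LHS pattern not found
R3: 2 valid matches — {0↦2, 1↦0}, {0↦4, 1↦3}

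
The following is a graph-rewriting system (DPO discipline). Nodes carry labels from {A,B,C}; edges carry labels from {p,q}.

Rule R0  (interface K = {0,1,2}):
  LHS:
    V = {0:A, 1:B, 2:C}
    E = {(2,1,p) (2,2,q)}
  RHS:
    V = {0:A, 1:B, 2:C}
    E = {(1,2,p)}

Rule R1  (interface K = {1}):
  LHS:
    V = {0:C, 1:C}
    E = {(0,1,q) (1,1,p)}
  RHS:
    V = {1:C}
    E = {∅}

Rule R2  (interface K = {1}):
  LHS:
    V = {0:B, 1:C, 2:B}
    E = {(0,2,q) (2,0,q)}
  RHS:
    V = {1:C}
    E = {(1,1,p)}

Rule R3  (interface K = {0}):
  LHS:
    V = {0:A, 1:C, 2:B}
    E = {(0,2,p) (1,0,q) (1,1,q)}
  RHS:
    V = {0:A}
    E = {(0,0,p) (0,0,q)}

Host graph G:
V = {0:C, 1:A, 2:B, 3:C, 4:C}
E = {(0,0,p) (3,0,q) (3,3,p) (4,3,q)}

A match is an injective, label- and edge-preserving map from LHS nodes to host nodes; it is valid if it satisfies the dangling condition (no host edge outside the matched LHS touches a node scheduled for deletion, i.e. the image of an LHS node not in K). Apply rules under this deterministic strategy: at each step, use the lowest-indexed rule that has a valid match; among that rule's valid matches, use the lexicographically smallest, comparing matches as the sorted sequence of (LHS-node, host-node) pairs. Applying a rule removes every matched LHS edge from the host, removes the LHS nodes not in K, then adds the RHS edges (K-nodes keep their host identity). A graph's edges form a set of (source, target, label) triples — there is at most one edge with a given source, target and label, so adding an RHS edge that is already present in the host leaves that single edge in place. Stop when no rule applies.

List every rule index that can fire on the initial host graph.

R0: no valid match — LHS pattern not found
R1: 1 valid match — {0↦4, 1↦3}
R2: no valid match — LHS pattern not found
R3: no valid match — LHS pattern not found

Answer: [R1]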